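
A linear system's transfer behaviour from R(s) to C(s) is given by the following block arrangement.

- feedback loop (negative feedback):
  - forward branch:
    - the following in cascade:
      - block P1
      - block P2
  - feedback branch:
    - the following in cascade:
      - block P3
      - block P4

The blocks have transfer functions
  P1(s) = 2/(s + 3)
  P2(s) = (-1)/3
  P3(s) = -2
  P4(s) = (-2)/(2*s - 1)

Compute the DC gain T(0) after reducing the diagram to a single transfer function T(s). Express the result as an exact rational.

1. series reduction of P1, P2 = (-2)/(3*s + 9)
2. combine P3, P4 in series = 4/(2*s - 1)
3. reduce the feedback loop with forward (P1*P2) and return (P3*P4) = (2 - 4*s)/(6*s^2 + 15*s - 17)
DC gain: substitute s = 0 into T(s) from step 3: T(0) = 2/(-17) = -2/17.

Answer: -2/17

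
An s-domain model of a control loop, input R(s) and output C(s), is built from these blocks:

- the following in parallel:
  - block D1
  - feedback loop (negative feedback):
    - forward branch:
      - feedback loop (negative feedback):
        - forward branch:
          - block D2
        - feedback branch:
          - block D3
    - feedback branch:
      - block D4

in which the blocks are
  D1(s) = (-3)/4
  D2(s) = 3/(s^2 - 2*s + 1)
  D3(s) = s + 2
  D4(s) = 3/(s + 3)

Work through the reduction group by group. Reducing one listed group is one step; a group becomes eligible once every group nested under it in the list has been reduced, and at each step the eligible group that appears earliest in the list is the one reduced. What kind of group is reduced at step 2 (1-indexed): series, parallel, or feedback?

1. feedback reduction of D2, D3
2. close the feedback loop around [D2/(1+D2*D3)], D4
3. add D1, [[D2/(1+D2*D3)]/(1+[D2/(1+D2*D3)]*D4)] (parallel)
At step 2 the group reduced is feedback.

Answer: feedback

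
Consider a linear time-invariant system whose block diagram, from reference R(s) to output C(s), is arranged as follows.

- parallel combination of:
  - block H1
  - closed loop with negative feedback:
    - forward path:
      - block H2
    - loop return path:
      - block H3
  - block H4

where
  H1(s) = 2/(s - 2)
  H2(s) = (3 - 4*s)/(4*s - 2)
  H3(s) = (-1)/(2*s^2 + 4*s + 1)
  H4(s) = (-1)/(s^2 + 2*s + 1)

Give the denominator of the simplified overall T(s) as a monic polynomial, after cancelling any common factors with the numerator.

1. reduce the feedback loop with forward H2 and return H3: (-8*s^3 - 10*s^2 + 8*s + 3)/(8*s^3 + 12*s^2 - 5)
2. sum the parallel branches H1, [H2/(1+H2*H3)], H4: (-8*s^6 + 6*s^5 + 80*s^4 + 117*s^3 + 34*s^2 - 40*s - 26)/(8*s^6 + 12*s^5 - 24*s^4 - 57*s^3 - 24*s^2 + 15*s + 10)
T(s) is the step-2 result (common factors already cancelled). Leading coefficient of the denominator: 8. Divide through by 8 for the monic polynomial.

Final answer: s^6 + 3*s^5/2 - 3*s^4 - 57*s^3/8 - 3*s^2 + 15*s/8 + 5/4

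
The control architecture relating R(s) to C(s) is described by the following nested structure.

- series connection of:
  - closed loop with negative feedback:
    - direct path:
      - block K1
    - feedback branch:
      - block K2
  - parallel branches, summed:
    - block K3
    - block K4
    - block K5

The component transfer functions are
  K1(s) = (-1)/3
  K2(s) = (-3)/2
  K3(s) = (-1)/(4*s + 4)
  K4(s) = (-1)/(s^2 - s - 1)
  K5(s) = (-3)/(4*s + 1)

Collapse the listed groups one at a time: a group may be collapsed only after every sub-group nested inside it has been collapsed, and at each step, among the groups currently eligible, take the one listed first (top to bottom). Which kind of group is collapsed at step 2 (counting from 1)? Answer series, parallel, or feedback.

The answer is parallel.

Reasoning:
(1) close the feedback loop around K1, K2
(2) reduce the parallel group K3, K4, K5
(3) combine [K1/(1+K1*K2)], (K3+K4+K5) in series
So the answer for step 2 is parallel.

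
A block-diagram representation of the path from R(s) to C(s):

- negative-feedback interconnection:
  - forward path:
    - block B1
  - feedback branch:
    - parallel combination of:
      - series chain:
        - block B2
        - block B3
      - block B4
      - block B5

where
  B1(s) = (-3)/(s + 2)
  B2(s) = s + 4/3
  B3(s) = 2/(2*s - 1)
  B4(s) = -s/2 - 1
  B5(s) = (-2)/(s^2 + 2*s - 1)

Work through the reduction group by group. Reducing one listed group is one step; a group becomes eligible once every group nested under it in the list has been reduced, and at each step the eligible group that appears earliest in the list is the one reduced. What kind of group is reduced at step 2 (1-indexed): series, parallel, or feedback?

Step 1: cascade B2, B3
Step 2: combine (B2*B3), B4, B5 in parallel
Step 3: reduce the feedback loop with forward B1 and return ((B2*B3)+B4+B5)
At step 2 the group reduced is parallel.

Hence the answer: parallel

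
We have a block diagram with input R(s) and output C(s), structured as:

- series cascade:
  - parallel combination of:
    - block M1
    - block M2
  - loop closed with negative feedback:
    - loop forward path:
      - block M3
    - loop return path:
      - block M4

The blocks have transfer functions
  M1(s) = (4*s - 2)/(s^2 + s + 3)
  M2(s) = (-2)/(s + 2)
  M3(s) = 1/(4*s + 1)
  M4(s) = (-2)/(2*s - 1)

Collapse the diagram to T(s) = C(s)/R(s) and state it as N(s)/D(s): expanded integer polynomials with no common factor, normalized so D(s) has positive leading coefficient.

[1] add M1, M2 (parallel) -> (2*s^2 + 4*s - 10)/(s^3 + 3*s^2 + 5*s + 6)
[2] apply the feedback formula to M3, M4 -> (2*s - 1)/(8*s^2 - 2*s - 3)
[3] series reduction of (M1+M2), [M3/(1+M3*M4)], giving the overall T(s)

Answer: (4*s^3 + 6*s^2 - 24*s + 10)/(8*s^5 + 22*s^4 + 31*s^3 + 29*s^2 - 27*s - 18)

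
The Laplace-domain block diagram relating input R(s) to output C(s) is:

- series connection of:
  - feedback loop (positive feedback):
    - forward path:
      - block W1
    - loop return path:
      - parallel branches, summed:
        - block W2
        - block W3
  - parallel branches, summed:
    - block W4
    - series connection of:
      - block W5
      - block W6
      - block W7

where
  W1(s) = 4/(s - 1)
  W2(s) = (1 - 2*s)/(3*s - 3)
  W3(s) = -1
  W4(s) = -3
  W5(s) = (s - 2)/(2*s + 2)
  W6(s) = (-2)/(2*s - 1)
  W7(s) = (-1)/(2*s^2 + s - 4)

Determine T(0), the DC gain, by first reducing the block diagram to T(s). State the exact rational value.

Step 1: parallel reduction of W2, W3 -> (4 - 5*s)/(3*s - 3)
Step 2: close the feedback loop around W1, (W2+W3) -> (12*s - 12)/(3*s^2 + 14*s - 13)
Step 3: cascade W5, W6, W7 -> (s - 2)/(4*s^4 + 4*s^3 - 9*s^2 - 5*s + 4)
Step 4: reduce the parallel group W4, (W5*W6*W7) -> (-12*s^4 - 12*s^3 + 27*s^2 + 16*s - 14)/(4*s^4 + 4*s^3 - 9*s^2 - 5*s + 4)
Step 5: series reduction of [W1/(1-W1*(W2+W3))], (W4+(W5*W6*W7)) -> (-144*s^5 + 468*s^3 - 132*s^2 - 360*s + 168)/(12*s^6 + 68*s^5 - 23*s^4 - 193*s^3 + 59*s^2 + 121*s - 52)
Step 5 gives the overall T(s). Then T(0) = 168/(-52) = -42/13.

Final answer: -42/13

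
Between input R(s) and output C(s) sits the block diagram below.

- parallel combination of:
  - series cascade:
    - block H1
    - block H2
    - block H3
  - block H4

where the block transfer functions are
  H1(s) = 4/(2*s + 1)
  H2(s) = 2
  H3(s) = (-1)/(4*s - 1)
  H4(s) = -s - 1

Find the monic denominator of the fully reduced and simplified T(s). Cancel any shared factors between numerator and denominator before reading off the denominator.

First reduce the diagram to T(s).

Step 1 - reduce the series chain H1, H2, H3 -> (-8)/(8*s^2 + 2*s - 1)
Step 2 - combine (H1*H2*H3), H4 in parallel -> (-8*s^3 - 10*s^2 - s - 7)/(8*s^2 + 2*s - 1)
That last expression is T(s), already simplified. Scaling its denominator by 1/8 (the reciprocal of the leading coefficient) yields the monic denominator.

Answer: s^2 + s/4 - 1/8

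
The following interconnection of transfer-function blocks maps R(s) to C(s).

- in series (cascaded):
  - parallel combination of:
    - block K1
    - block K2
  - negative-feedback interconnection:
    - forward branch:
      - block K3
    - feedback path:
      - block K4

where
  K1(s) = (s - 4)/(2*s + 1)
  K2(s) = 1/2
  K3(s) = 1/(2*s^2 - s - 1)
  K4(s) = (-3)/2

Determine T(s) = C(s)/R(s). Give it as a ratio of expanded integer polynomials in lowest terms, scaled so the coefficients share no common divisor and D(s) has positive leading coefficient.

First reduce the diagram to T(s).

(1) reduce the parallel group K1, K2 gives (4*s - 7)/(4*s + 2)
(2) apply the feedback formula to K3, K4 gives 2/(4*s^2 - 2*s - 5)
(3) cascade (K1+K2), [K3/(1+K3*K4)], giving the overall T(s)

Answer: (4*s - 7)/(8*s^3 - 12*s - 5)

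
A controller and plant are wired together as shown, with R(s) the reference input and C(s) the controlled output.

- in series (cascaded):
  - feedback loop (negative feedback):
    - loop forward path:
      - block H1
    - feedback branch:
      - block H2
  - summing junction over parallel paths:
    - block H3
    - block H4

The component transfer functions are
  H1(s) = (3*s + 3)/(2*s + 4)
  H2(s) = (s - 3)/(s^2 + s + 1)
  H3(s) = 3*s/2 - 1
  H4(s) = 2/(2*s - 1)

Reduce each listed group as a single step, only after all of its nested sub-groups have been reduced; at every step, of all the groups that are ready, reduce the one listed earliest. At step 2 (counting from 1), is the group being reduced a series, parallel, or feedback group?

Answer: parallel

Working:
Step 1: close the feedback loop around H1, H2
Step 2: reduce the parallel group H3, H4
Step 3: multiply [H1/(1+H1*H2)], (H3+H4) (series)
Step 2 collapses a parallel group.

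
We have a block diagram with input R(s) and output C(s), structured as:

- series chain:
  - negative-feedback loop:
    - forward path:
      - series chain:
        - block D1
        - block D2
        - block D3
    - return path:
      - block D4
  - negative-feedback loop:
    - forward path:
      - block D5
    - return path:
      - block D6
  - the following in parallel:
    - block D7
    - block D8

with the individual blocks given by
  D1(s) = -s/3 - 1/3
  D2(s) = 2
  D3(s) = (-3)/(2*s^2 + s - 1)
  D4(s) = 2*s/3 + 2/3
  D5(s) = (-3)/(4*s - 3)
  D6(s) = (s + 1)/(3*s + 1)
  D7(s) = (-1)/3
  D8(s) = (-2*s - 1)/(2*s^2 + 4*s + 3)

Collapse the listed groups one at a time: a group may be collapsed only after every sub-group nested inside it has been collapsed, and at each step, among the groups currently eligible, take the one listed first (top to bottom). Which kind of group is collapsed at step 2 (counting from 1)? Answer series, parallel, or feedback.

1. multiply D1, D2, D3 (series)
2. reduce the feedback loop with forward (D1*D2*D3) and return D4
3. apply the feedback formula to D5, D6
4. add D7, D8 (parallel)
5. reduce the series chain [(D1*D2*D3)/(1+(D1*D2*D3)*D4)], [D5/(1+D5*D6)], (D7+D8)
So the answer for step 2 is feedback.

Hence the answer: feedback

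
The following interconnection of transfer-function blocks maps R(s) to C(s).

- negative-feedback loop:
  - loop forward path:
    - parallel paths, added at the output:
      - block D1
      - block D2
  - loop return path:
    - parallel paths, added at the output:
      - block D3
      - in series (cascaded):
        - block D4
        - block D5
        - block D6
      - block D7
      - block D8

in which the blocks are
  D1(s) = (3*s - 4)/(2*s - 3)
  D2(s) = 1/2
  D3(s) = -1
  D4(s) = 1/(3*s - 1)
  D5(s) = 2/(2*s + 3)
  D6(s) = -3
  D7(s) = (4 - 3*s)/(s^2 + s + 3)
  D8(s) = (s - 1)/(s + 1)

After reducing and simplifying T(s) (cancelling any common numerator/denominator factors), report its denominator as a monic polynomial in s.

The answer is s^6 - 25*s^5/3 - 5*s^4/6 + 113*s^3/8 - 77*s^2/6 + 199*s/24 + 31/4.

Reasoning:
Step 1: sum the parallel branches D1, D2 = (8*s - 11)/(4*s - 6)
Step 2: multiply D4, D5, D6 (series) = (-6)/(6*s^2 + 7*s - 3)
Step 3: parallel reduction of D3, (D4*D5*D6), D7, D8 = (-30*s^4 - 47*s^3 - 16*s^2 - 35*s - 12)/(6*s^5 + 19*s^4 + 35*s^3 + 40*s^2 + 9*s - 9)
Step 4: collapse the loop ((D1+D2) forward, (D3+(D4*D5*D6)+D7+D8) return) = (48*s^6 + 86*s^5 + 71*s^4 - 65*s^3 - 368*s^2 - 171*s + 99)/(24*s^6 - 200*s^5 - 20*s^4 + 339*s^3 - 308*s^2 + 199*s + 186)
No further cancellation is possible in the step-4 result, so that is T(s). Its denominator becomes monic after dividing by the leading coefficient 24.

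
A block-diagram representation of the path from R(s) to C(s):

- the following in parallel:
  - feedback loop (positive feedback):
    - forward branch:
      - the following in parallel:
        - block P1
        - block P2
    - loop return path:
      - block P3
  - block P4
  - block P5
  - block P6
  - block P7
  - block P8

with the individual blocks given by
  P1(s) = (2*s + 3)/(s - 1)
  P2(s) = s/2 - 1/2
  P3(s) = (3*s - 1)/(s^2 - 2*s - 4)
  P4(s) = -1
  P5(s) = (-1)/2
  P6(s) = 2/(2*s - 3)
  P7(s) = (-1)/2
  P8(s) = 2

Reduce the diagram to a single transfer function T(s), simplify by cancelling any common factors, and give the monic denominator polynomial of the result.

Step 1 - combine P1, P2 in parallel, giving (s^2 + 2*s + 7)/(2*s - 2)
Step 2 - reduce the feedback loop with forward (P1+P2) and return P3, giving (-s^4 + s^2 + 22*s + 28)/(s^3 + 11*s^2 + 23*s - 15)
Step 3 - parallel reduction of [(P1+P2)/(1-(P1+P2)*P3)], P4, P5, P6, P7, P8, giving (-2*s^5 + 3*s^4 + 4*s^3 + 63*s^2 + 36*s - 114)/(2*s^4 + 19*s^3 + 13*s^2 - 99*s + 45)
T(s) is the step-3 result (common factors already cancelled). Leading coefficient of the denominator: 2. Divide through by 2 for the monic polynomial.

Answer: s^4 + 19*s^3/2 + 13*s^2/2 - 99*s/2 + 45/2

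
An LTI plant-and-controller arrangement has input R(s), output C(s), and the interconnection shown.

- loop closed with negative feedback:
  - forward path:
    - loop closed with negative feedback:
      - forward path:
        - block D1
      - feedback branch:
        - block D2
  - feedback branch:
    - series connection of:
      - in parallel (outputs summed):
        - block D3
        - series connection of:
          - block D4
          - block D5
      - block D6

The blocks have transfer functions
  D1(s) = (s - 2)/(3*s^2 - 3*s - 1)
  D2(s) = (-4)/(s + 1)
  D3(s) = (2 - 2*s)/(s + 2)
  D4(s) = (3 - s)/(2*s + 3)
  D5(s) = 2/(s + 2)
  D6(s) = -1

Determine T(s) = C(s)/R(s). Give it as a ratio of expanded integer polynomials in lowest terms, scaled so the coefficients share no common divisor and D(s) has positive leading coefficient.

(1) close the feedback loop around D1, D2 -> (s^2 - s - 2)/(3*s^3 - 8*s + 7)
(2) reduce the series chain D4, D5 -> (6 - 2*s)/(2*s^2 + 7*s + 6)
(3) parallel reduction of D3, (D4*D5) -> (-4*s^2 - 4*s + 12)/(2*s^2 + 7*s + 6)
(4) multiply (D3+(D4*D5)), D6 (series) -> (4*s^2 + 4*s - 12)/(2*s^2 + 7*s + 6)
(5) apply the feedback formula to [D1/(1+D1*D2)], ((D3+(D4*D5))*D6) - this is the overall T(s), already in the required normalized form

Therefore the answer is (2*s^4 + 5*s^3 - 5*s^2 - 20*s - 12)/(6*s^5 + 25*s^4 + 2*s^3 - 66*s^2 + 5*s + 66).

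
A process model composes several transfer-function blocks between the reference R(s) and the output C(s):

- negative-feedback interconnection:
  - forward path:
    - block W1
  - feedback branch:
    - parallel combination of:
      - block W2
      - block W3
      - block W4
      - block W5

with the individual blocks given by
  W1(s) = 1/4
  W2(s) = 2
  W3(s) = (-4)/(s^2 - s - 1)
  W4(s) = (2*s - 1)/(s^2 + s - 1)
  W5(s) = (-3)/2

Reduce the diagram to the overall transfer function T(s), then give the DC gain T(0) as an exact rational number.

Step 1 - add W2, W3, W4, W5 (parallel) -> (s^4 + 4*s^3 - 17*s^2 - 10*s + 11)/(2*s^4 - 6*s^2 + 2)
Step 2 - feedback reduction of W1, (W2+W3+W4+W5) -> (2*s^4 - 6*s^2 + 2)/(9*s^4 + 4*s^3 - 41*s^2 - 10*s + 19)
DC gain: substitute s = 0 into T(s) from step 2: T(0) = 2/19.

Answer: 2/19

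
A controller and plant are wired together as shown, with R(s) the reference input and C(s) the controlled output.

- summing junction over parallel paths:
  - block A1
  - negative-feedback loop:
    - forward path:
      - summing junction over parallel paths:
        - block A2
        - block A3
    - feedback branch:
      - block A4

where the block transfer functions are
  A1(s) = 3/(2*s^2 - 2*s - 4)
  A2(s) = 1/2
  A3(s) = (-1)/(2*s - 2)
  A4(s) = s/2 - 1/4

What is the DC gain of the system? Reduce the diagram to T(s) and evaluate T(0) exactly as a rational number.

Reducing step by step:

Step 1: parallel reduction of A2, A3; result (s - 2)/(2*s - 2)
Step 2: apply the feedback formula to (A2+A3), A4; result (4*s - 8)/(2*s^2 + 3*s - 6)
Step 3: add A1, [(A2+A3)/(1+(A2+A3)*A4)] (parallel); result (8*s^3 - 18*s^2 + 9*s + 14)/(4*s^4 + 2*s^3 - 26*s^2 + 24)
That last expression is T(s); at s = 0 only the constant terms survive, so T(0) = 14/24 = 7/12.

Answer: 7/12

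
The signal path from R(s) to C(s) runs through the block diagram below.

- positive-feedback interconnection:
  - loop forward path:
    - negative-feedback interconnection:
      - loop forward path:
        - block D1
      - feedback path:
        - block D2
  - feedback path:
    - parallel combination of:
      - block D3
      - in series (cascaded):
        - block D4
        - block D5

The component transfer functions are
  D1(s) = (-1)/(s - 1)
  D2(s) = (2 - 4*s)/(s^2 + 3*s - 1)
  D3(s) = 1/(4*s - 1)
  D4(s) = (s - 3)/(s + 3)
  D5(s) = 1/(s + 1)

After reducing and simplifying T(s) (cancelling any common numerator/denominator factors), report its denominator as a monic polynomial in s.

Answer: s^6 + 23*s^5/4 + 43*s^4/4 + 15*s^3/4 - 47*s^2/4 + 19*s/4 - 3/4

Working:
[1] close the feedback loop around D1, D2 -> (-s^2 - 3*s + 1)/(s^3 + 2*s^2 - 1)
[2] cascade D4, D5 -> (s - 3)/(s^2 + 4*s + 3)
[3] parallel reduction of D3, (D4*D5) -> (5*s^2 - 9*s + 6)/(4*s^3 + 15*s^2 + 8*s - 3)
[4] reduce the feedback loop with forward [D1/(1+D1*D2)] and return (D3+(D4*D5)) -> (-4*s^5 - 27*s^4 - 49*s^3 - 6*s^2 + 17*s - 3)/(4*s^6 + 23*s^5 + 43*s^4 + 15*s^3 - 47*s^2 + 19*s - 3)
No further cancellation is possible in the step-4 result, so that is T(s). Its denominator becomes monic after dividing by the leading coefficient 4.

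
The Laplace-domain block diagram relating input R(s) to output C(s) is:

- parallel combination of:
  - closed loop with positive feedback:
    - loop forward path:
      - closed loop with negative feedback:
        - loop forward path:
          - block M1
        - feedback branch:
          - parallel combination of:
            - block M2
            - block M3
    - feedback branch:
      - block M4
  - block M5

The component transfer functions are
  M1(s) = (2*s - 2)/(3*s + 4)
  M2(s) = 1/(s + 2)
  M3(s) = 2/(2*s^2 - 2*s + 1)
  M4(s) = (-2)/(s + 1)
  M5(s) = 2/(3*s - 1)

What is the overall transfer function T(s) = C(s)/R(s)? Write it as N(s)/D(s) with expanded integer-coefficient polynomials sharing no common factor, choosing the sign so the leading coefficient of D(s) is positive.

1. parallel reduction of M2, M3 gives (2*s^2 + 5)/(2*s^3 + 2*s^2 - 3*s + 2)
2. apply the feedback formula to M1, (M2+M3) gives (4*s^4 - 10*s^2 + 10*s - 4)/(6*s^4 + 18*s^3 - 5*s^2 + 4*s - 2)
3. feedback reduction of [M1/(1+M1*(M2+M3))], M4 gives (4*s^5 + 4*s^4 - 10*s^3 + 6*s - 4)/(6*s^5 + 32*s^4 + 13*s^3 - 21*s^2 + 22*s - 10)
4. add [[M1/(1+M1*(M2+M3))]/(1-[M1/(1+M1*(M2+M3))]*M4)], M5 (parallel); the result is T(s) itself (integer coefficients, no common factor, positive leading denominator coefficient)

Answer: (12*s^6 + 20*s^5 + 30*s^4 + 36*s^3 - 24*s^2 + 26*s - 16)/(18*s^6 + 90*s^5 + 7*s^4 - 76*s^3 + 87*s^2 - 52*s + 10)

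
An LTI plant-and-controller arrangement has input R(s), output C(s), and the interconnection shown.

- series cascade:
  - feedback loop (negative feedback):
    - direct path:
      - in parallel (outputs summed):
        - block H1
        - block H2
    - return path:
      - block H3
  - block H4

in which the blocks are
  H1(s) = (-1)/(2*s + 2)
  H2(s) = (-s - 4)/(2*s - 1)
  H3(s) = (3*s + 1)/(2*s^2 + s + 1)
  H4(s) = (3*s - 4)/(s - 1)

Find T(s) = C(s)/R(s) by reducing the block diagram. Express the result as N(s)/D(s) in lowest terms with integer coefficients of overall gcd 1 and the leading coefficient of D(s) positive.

Answer: (-12*s^5 - 62*s^4 + 20*s^3 + 55*s^2 + 55*s + 28)/(8*s^5 - 6*s^4 - 38*s^3 + 3*s^2 + 24*s + 9)

Working:
Step 1: sum the parallel branches H1, H2 -> (-2*s^2 - 12*s - 7)/(4*s^2 + 2*s - 2)
Step 2: feedback reduction of (H1+H2), H3 -> (-4*s^4 - 26*s^3 - 28*s^2 - 19*s - 7)/(8*s^4 + 2*s^3 - 36*s^2 - 33*s - 9)
Step 3: multiply [(H1+H2)/(1+(H1+H2)*H3)], H4 (series), giving the overall T(s)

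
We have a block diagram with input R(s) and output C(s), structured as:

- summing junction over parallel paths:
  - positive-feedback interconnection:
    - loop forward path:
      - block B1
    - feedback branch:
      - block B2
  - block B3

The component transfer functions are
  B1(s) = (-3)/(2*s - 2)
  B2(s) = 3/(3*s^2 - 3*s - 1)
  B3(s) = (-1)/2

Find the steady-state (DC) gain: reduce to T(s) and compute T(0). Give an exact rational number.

Step 1: feedback reduction of B1, B2, giving (-9*s^2 + 9*s + 3)/(6*s^3 - 12*s^2 + 4*s + 11)
Step 2: sum the parallel branches [B1/(1-B1*B2)], B3, giving (-6*s^3 - 6*s^2 + 14*s - 5)/(12*s^3 - 24*s^2 + 8*s + 22)
DC gain: substitute s = 0 into T(s) from step 2: T(0) = -5/22.

Answer: -5/22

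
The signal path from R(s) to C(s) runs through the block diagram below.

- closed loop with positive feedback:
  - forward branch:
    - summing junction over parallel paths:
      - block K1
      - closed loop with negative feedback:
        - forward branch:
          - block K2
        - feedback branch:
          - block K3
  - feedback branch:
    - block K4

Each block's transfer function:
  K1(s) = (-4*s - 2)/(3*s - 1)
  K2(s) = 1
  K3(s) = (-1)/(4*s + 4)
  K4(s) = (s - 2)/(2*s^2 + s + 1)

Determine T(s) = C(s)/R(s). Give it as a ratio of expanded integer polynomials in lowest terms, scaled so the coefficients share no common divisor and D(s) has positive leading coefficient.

(1) collapse the loop (K2 forward, K3 return): (4*s + 4)/(4*s + 3)
(2) reduce the parallel group K1, [K2/(1+K2*K3)]: (-4*s^2 - 12*s - 10)/(12*s^2 + 5*s - 3)
(3) reduce the feedback loop with forward (K1+[K2/(1+K2*K3)]) and return K4, giving the overall T(s)

Answer: (-8*s^4 - 28*s^3 - 36*s^2 - 22*s - 10)/(24*s^4 + 26*s^3 + 15*s^2 - 12*s - 23)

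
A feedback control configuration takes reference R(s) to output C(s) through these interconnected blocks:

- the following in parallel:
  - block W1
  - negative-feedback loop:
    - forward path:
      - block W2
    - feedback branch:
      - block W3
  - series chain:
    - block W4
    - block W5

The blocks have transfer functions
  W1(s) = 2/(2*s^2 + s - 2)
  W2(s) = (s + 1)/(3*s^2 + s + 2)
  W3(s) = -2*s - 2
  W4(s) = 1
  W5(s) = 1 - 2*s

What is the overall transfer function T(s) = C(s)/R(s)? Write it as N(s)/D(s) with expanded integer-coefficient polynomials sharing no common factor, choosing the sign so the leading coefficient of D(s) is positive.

Step 1 - apply the feedback formula to W2, W3 -> (s + 1)/(s^2 - 3*s)
Step 2 - cascade W4, W5 -> 1 - 2*s
Step 3 - sum the parallel branches W1, [W2/(1+W2*W3)], (W4*W5), giving the overall T(s)

Final answer: (-4*s^5 + 12*s^4 + 7*s^3 - 12*s^2 - s - 2)/(2*s^4 - 5*s^3 - 5*s^2 + 6*s)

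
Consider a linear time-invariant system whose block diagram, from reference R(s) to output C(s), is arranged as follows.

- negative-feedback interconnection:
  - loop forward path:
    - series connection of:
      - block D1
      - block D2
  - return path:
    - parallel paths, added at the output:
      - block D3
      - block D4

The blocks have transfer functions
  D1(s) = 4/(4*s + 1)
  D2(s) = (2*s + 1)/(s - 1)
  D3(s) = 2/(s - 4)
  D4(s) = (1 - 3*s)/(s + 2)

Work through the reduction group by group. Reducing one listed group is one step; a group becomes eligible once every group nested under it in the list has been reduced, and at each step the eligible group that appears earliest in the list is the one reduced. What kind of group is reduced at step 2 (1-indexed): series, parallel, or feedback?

[1] series reduction of D1, D2
[2] add D3, D4 (parallel)
[3] collapse the loop ((D1*D2) forward, (D3+D4) return)
The group at step 2 is a parallel group.

Hence the answer: parallel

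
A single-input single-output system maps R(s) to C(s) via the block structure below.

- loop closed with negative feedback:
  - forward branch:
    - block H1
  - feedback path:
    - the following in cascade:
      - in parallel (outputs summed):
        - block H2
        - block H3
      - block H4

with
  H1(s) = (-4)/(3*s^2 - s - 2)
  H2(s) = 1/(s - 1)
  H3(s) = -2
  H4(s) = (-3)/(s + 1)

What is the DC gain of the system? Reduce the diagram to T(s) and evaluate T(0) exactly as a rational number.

[1] combine H2, H3 in parallel = (3 - 2*s)/(s - 1)
[2] cascade (H2+H3), H4 = (6*s - 9)/(s^2 - 1)
[3] collapse the loop (H1 forward, ((H2+H3)*H4) return) = (4 - 4*s^2)/(3*s^4 - s^3 - 5*s^2 - 23*s + 38)
DC gain: substitute s = 0 into T(s) from step 3: T(0) = 4/38 = 2/19.

Final answer: 2/19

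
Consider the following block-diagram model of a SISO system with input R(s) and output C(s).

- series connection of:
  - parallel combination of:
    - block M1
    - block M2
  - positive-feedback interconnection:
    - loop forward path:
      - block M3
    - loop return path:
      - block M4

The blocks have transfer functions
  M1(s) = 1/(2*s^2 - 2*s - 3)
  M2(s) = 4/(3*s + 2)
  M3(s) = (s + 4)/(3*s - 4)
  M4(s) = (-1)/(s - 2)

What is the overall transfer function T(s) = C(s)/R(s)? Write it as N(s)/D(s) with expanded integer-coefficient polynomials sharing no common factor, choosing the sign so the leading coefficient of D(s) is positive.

Step 1: sum the parallel branches M1, M2 = (8*s^2 - 5*s - 10)/(6*s^3 - 2*s^2 - 13*s - 6)
Step 2: feedback reduction of M3, M4 = (s^2 + 2*s - 8)/(3*s^2 - 9*s + 12)
Step 3: multiply (M1+M2), [M3/(1-M3*M4)] (series), which is the overall transfer function T(s) = C(s)/R(s) in lowest terms

Final answer: (8*s^4 + 11*s^3 - 84*s^2 + 20*s + 80)/(18*s^5 - 60*s^4 + 51*s^3 + 75*s^2 - 102*s - 72)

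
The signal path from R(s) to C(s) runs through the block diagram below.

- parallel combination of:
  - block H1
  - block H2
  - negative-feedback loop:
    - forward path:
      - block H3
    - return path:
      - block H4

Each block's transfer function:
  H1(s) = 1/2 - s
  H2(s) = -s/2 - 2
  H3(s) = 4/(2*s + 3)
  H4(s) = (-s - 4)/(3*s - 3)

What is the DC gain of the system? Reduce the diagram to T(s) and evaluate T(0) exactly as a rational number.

[1] feedback reduction of H3, H4 gives (12*s - 12)/(6*s^2 - s - 25)
[2] add H1, H2, [H3/(1+H3*H4)] (parallel) gives (-18*s^3 - 15*s^2 + 102*s + 51)/(12*s^2 - 2*s - 50)
DC gain: substitute s = 0 into T(s) from step 2: T(0) = 51/(-50) = -51/50.

Answer: -51/50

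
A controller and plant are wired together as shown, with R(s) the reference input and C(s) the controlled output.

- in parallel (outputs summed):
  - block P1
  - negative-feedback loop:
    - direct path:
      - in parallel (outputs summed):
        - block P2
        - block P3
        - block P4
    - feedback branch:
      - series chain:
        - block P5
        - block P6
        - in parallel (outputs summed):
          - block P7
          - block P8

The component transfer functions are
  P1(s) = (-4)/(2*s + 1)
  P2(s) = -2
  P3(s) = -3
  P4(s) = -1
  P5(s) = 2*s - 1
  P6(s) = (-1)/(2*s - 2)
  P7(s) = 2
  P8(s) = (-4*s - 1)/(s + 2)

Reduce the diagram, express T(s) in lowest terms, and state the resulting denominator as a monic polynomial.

[1] add P2, P3, P4 (parallel) gives -6
[2] parallel reduction of P7, P8 gives (3 - 2*s)/(s + 2)
[3] combine P5, P6, (P7+P8) in series gives (4*s^2 - 8*s + 3)/(2*s^2 + 2*s - 4)
[4] feedback reduction of (P2+P3+P4), (P5*P6*(P7+P8)) gives (6*s^2 + 6*s - 12)/(11*s^2 - 25*s + 11)
[5] add P1, [(P2+P3+P4)/(1+(P2+P3+P4)*(P5*P6*(P7+P8)))] (parallel) gives (12*s^3 - 26*s^2 + 82*s - 56)/(22*s^3 - 39*s^2 - 3*s + 11)
No further cancellation is possible in the step-5 result, so that is T(s). Its denominator becomes monic after dividing by the leading coefficient 22.

Answer: s^3 - 39*s^2/22 - 3*s/22 + 1/2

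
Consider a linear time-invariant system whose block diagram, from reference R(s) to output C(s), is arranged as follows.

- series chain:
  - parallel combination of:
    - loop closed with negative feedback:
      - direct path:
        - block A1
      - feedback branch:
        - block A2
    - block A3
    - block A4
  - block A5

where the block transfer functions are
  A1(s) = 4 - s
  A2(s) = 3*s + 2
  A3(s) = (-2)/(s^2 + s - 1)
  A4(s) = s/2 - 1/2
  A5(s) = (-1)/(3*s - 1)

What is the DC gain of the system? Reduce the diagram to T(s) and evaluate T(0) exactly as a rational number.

Answer: 35/18

Working:
Step 1: apply the feedback formula to A1, A2 gives (s - 4)/(3*s^2 - 10*s - 9)
Step 2: parallel reduction of [A1/(1+A1*A2)], A3, A4 gives (3*s^5 - 10*s^4 - 13*s^3 + 5*s^2 + 38*s + 35)/(6*s^4 - 14*s^3 - 44*s^2 + 2*s + 18)
Step 3: combine ([A1/(1+A1*A2)]+A3+A4), A5 in series gives (-3*s^5 + 10*s^4 + 13*s^3 - 5*s^2 - 38*s - 35)/(18*s^5 - 48*s^4 - 118*s^3 + 50*s^2 + 52*s - 18)
DC gain: substitute s = 0 into T(s) from step 3: T(0) = -35/(-18) = 35/18.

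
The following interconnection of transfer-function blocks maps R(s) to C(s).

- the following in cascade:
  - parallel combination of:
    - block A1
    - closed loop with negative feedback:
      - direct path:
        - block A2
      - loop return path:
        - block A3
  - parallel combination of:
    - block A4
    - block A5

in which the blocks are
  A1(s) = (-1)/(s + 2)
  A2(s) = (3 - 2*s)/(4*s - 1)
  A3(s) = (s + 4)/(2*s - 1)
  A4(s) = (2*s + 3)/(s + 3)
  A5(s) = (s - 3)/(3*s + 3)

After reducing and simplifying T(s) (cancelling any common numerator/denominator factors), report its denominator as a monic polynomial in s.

The answer is s^5 + 25*s^4/6 + 13*s^3/6 - 7*s^2/6 + 77*s/6 + 13.

Reasoning:
1. feedback reduction of A2, A3 = (-4*s^2 + 8*s - 3)/(6*s^2 - 11*s + 13)
2. sum the parallel branches A1, [A2/(1+A2*A3)] = (-4*s^3 - 6*s^2 + 24*s - 19)/(6*s^3 + s^2 - 9*s + 26)
3. sum the parallel branches A4, A5 = (7*s^2 + 15*s)/(3*s^2 + 12*s + 9)
4. combine (A1+[A2/(1+A2*A3)]), (A4+A5) in series = (-28*s^5 - 102*s^4 + 78*s^3 + 227*s^2 - 285*s)/(18*s^5 + 75*s^4 + 39*s^3 - 21*s^2 + 231*s + 234)
The result of step 4 is T(s) in lowest terms. Its denominator has leading coefficient 18; dividing the denominator through by 18 makes it monic.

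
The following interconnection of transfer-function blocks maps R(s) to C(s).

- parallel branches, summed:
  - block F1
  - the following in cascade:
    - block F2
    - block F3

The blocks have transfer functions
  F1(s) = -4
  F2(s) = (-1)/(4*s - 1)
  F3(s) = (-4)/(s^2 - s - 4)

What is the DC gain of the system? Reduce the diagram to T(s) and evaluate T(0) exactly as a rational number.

The answer is -3.

Reasoning:
(1) multiply F2, F3 (series) -> 4/(4*s^3 - 5*s^2 - 15*s + 4)
(2) parallel reduction of F1, (F2*F3) -> (-16*s^3 + 20*s^2 + 60*s - 12)/(4*s^3 - 5*s^2 - 15*s + 4)
That last expression is T(s); at s = 0 only the constant terms survive, so T(0) = -12/4 = -3.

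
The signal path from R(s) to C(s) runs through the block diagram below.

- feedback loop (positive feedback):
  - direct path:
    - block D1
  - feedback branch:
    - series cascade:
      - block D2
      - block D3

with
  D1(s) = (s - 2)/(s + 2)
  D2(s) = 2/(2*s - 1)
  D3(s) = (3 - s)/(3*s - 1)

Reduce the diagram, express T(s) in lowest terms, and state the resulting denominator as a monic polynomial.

Step 1 - multiply D2, D3 (series) gives (6 - 2*s)/(6*s^2 - 5*s + 1)
Step 2 - feedback reduction of D1, (D2*D3) gives (6*s^3 - 17*s^2 + 11*s - 2)/(6*s^3 + 9*s^2 - 19*s + 14)
That last expression is T(s), already simplified. Scaling its denominator by 1/6 (the reciprocal of the leading coefficient) yields the monic denominator.

Hence the answer: s^3 + 3*s^2/2 - 19*s/6 + 7/3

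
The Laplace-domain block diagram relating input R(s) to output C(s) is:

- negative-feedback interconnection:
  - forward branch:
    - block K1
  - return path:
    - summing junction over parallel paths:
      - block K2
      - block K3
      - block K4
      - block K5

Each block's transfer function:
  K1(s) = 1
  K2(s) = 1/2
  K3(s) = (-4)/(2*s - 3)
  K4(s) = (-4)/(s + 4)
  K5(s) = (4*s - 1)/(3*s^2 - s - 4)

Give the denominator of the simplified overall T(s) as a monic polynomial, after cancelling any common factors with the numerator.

Step 1. parallel reduction of K2, K3, K4, K5, giving (6*s^4 - 43*s^3 - 13*s^2 - 10*s + 104)/(12*s^4 + 26*s^3 - 98*s^2 - 16*s + 96)
Step 2. apply the feedback formula to K1, (K2+K3+K4+K5), giving (12*s^4 + 26*s^3 - 98*s^2 - 16*s + 96)/(18*s^4 - 17*s^3 - 111*s^2 - 26*s + 200)
Step 2 gives the fully reduced T(s), with no common factor left to cancel. The denominator's leading coefficient is 18, so divide each of its coefficients by 18 to get the monic form.

Therefore the answer is s^4 - 17*s^3/18 - 37*s^2/6 - 13*s/9 + 100/9.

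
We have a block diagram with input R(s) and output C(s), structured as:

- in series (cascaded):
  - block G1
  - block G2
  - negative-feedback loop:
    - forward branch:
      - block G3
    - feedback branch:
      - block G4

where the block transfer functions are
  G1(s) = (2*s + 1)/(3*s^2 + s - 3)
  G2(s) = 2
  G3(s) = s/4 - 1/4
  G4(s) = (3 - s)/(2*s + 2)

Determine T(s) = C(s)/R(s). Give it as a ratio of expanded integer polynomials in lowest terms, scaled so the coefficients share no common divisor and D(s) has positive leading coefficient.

The answer is (-8*s^3 - 4*s^2 + 8*s + 4)/(3*s^4 - 35*s^3 - 30*s^2 + 31*s + 15).

Reasoning:
Step 1: reduce the feedback loop with forward G3 and return G4, giving (2 - 2*s^2)/(s^2 - 12*s - 5)
Step 2: cascade G1, G2, [G3/(1+G3*G4)] - this is the overall T(s), already in the required normalized form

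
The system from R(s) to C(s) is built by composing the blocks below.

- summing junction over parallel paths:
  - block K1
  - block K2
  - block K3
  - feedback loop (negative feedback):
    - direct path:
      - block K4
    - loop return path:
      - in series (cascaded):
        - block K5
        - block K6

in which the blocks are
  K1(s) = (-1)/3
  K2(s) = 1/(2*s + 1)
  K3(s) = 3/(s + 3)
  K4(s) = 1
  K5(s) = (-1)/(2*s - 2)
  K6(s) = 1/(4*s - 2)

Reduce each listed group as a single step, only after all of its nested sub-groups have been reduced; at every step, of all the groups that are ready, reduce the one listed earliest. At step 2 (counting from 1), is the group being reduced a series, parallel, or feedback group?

(1) multiply K5, K6 (series)
(2) reduce the feedback loop with forward K4 and return (K5*K6)
(3) reduce the parallel group K1, K2, K3, [K4/(1+K4*(K5*K6))]
The group at step 2 is a feedback group.

Final answer: feedback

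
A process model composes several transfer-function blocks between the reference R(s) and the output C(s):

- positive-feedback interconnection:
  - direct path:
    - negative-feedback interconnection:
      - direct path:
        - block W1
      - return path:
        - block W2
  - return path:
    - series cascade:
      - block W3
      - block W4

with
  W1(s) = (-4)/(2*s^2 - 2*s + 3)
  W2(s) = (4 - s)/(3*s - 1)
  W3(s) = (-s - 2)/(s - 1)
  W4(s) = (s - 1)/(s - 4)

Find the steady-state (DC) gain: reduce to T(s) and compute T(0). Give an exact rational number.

Step 1: feedback reduction of W1, W2: (4 - 12*s)/(6*s^3 - 8*s^2 + 15*s - 19)
Step 2: cascade W3, W4: (-s - 2)/(s - 4)
Step 3: apply the feedback formula to [W1/(1+W1*W2)], (W3*W4): (-12*s^2 + 52*s - 16)/(6*s^4 - 32*s^3 + 35*s^2 - 99*s + 84)
Step 3 gives the overall T(s). Then T(0) = -16/84 = -4/21.

Therefore the answer is -4/21.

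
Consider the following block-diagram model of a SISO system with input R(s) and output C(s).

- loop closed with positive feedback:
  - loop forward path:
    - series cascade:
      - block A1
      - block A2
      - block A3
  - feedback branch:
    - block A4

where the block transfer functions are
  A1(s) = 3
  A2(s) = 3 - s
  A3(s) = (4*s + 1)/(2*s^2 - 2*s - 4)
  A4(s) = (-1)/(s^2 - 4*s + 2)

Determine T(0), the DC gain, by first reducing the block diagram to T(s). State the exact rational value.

The answer is 18.

Reasoning:
Step 1: series reduction of A1, A2, A3 = (-12*s^2 + 33*s + 9)/(2*s^2 - 2*s - 4)
Step 2: collapse the loop ((A1*A2*A3) forward, A4 return) = (-12*s^4 + 81*s^3 - 147*s^2 + 30*s + 18)/(2*s^4 - 10*s^3 - 4*s^2 + 45*s + 1)
The step-2 result is T(s). Setting s = 0: T(0) = 18/1 = 18.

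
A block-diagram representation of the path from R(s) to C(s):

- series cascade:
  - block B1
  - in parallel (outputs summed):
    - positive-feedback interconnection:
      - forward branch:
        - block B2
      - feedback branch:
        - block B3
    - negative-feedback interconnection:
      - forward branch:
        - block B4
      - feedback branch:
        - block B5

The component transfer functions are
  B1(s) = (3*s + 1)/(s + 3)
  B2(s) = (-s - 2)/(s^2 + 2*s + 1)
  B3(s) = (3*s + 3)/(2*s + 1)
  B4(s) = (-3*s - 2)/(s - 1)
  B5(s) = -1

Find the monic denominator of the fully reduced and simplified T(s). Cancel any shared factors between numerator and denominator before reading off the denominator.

Step 1. reduce the feedback loop with forward B2 and return B3, giving (-2*s^2 - 5*s - 2)/(2*s^3 + 8*s^2 + 13*s + 7)
Step 2. apply the feedback formula to B4, B5, giving (-3*s - 2)/(4*s + 1)
Step 3. reduce the parallel group [B2/(1-B2*B3)], [B4/(1+B4*B5)], giving (-6*s^4 - 36*s^3 - 77*s^2 - 60*s - 16)/(8*s^4 + 34*s^3 + 60*s^2 + 41*s + 7)
Step 4. combine B1, ([B2/(1-B2*B3)]+[B4/(1+B4*B5)]) in series, giving (-18*s^5 - 114*s^4 - 267*s^3 - 257*s^2 - 108*s - 16)/(8*s^5 + 58*s^4 + 162*s^3 + 221*s^2 + 130*s + 21)
T(s) is the step-4 result (common factors already cancelled). Leading coefficient of the denominator: 8. Divide through by 8 for the monic polynomial.

Hence the answer: s^5 + 29*s^4/4 + 81*s^3/4 + 221*s^2/8 + 65*s/4 + 21/8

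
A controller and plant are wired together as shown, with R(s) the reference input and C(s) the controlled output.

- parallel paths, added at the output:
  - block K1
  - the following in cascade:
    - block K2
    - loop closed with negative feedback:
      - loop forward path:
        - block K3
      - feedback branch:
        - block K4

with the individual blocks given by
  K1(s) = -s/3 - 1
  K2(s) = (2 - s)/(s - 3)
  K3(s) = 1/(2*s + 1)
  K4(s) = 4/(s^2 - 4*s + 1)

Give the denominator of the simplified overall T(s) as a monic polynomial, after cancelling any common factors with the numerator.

Reducing step by step:

1. close the feedback loop around K3, K4, giving (s^2 - 4*s + 1)/(2*s^3 - 7*s^2 - 2*s + 5)
2. series reduction of K2, [K3/(1+K3*K4)], giving (-s^3 + 6*s^2 - 9*s + 2)/(2*s^4 - 13*s^3 + 19*s^2 + 11*s - 15)
3. reduce the parallel group K1, (K2*[K3/(1+K3*K4)]), giving (-2*s^5 + 7*s^4 + 17*s^3 - 50*s^2 - 45*s + 51)/(6*s^4 - 39*s^3 + 57*s^2 + 33*s - 45)
Step 3 gives the fully reduced T(s), with no common factor left to cancel. The denominator's leading coefficient is 6, so divide each of its coefficients by 6 to get the monic form.

Answer: s^4 - 13*s^3/2 + 19*s^2/2 + 11*s/2 - 15/2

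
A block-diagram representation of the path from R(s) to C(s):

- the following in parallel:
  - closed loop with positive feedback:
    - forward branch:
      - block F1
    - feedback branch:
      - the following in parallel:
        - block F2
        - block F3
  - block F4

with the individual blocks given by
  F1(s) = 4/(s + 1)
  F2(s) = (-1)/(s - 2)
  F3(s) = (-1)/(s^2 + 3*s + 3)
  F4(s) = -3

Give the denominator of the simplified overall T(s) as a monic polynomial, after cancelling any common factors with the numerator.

1. combine F2, F3 in parallel = (-s^2 - 4*s - 1)/(s^3 + s^2 - 3*s - 6)
2. apply the feedback formula to F1, (F2+F3) = (4*s^3 + 4*s^2 - 12*s - 24)/(s^4 + 2*s^3 + 2*s^2 + 7*s - 2)
3. parallel reduction of [F1/(1-F1*(F2+F3))], F4 = (-3*s^4 - 2*s^3 - 2*s^2 - 33*s - 18)/(s^4 + 2*s^3 + 2*s^2 + 7*s - 2)
That last expression is T(s), already simplified, and its denominator is already monic.

Therefore the answer is s^4 + 2*s^3 + 2*s^2 + 7*s - 2.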